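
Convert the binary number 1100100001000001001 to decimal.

Sum of powers of 2 for each 1-bit:
2^0 + 2^3 + 2^9 + 2^14 + 2^17 + 2^18
= 1 + 8 + 512 + 16384 + 131072 + 262144
= 410121



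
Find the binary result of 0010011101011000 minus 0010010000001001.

Method 1 - Direct subtraction (column by column from the right: bit − bit − borrow-in; if negative, add 2 and borrow 1 from the next column):
borrow: 0000000000011110
        0010011101011000
-       0010010000001001
------------------------
        0000001101001111

Method 2 - Add two's complement:
Two's complement of 0010010000001001: invert → 1101101111110110, add 1 → 1101101111110111
  0010011101011000
+ 1101101111110111
------------------
 10000001101001111  (end carry out of the top bit = 1)
Discarding the end carry: 0000001101001111
Decimal check:
  0010011101011000 = 8192 + 1024 + 512 + 256 + 64 + 16 + 8 = 10072
  0010010000001001 = 8192 + 1024 + 8 + 1 = 9225
  10072 - 9225 = 847, and 0000001101001111 = 512 + 256 + 64 + 8 + 4 + 2 + 1 = 847 ✓



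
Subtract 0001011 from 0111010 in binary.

Method 1 - Direct subtraction (column by column from the right: bit − bit − borrow-in; if negative, add 2 and borrow 1 from the next column):
borrow: 0011110
        0111010
-       0001011
---------------
        0101111

Method 2 - Add two's complement:
Two's complement of 0001011: invert → 1110100, add 1 → 1110101
  0111010
+ 1110101
---------
 10101111  (end carry out of the top bit = 1)
Discarding the end carry: 0101111
Decimal check:
  0111010 = 32 + 16 + 8 + 2 = 58
  0001011 = 8 + 2 + 1 = 11
  58 - 11 = 47, and 0101111 = 32 + 8 + 4 + 2 + 1 = 47 ✓



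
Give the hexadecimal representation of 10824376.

Using repeated division by 16 (digits 10–15 are A–F):
10824376 ÷ 16 = 676523 remainder 8
676523 ÷ 16 = 42282 remainder 11 (B)
42282 ÷ 16 = 2642 remainder 10 (A)
2642 ÷ 16 = 165 remainder 2
165 ÷ 16 = 10 remainder 5
10 ÷ 16 = 0 remainder 10 (A)
Reading remainders bottom to top: A52AB8



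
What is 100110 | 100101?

OR: 1 when either bit is 1
  100110
| 100101
--------
  100111
Decimal: 38 | 37 = 39



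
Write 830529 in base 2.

Using repeated division by 2:
830529 ÷ 2 = 415264 remainder 1
415264 ÷ 2 = 207632 remainder 0
207632 ÷ 2 = 103816 remainder 0
103816 ÷ 2 = 51908 remainder 0
51908 ÷ 2 = 25954 remainder 0
25954 ÷ 2 = 12977 remainder 0
12977 ÷ 2 = 6488 remainder 1
6488 ÷ 2 = 3244 remainder 0
3244 ÷ 2 = 1622 remainder 0
1622 ÷ 2 = 811 remainder 0
811 ÷ 2 = 405 remainder 1
405 ÷ 2 = 202 remainder 1
202 ÷ 2 = 101 remainder 0
101 ÷ 2 = 50 remainder 1
50 ÷ 2 = 25 remainder 0
25 ÷ 2 = 12 remainder 1
12 ÷ 2 = 6 remainder 0
6 ÷ 2 = 3 remainder 0
3 ÷ 2 = 1 remainder 1
1 ÷ 2 = 0 remainder 1
Reading remainders bottom to top: 11001010110001000001



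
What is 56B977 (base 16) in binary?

Convert each hex digit to 4 bits:
  5 = 0101
  6 = 0110
  B = 1011
  9 = 1001
  7 = 0111
  7 = 0111
Concatenate: 010101101011100101110111



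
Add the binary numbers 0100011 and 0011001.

Add column by column from the right: bit + bit + carry-in; write the sum mod 2, carry 1 when the sum is 2 or 3.
carry:  0000110
        0100011
+       0011001
---------------
       00111100
(the carry out of the leftmost column, 0, becomes the leading bit)
Decimal check:
  0100011 = 32 + 2 + 1 = 35
  0011001 = 16 + 8 + 1 = 25
  35 + 25 = 60, and 00111100 = 32 + 16 + 8 + 4 = 60 ✓



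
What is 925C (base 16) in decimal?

Expand by place value (powers of 16):
Digit values: C = 12
925C = 9 × 16^3 + 2 × 16^2 + 5 × 16^1 + 12 × 16^0
= 9 × 4096 + 2 × 256 + 5 × 16 + 12 × 1
= 36864 + 512 + 80 + 12
= 37468



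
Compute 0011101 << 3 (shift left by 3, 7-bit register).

Original: 0011101 (decimal 29)
Shift left by 3 positions
Append 3 zeros on the right and drop the 3 high bits that overflow the 7-bit width
Result: 1101000 (decimal 104)
Equivalent: 29 << 3 = 29 × 2^3 = 232, truncated to 7 bits = 104



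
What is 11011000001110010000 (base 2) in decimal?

Sum of powers of 2 for each 1-bit:
2^4 + 2^7 + 2^8 + 2^9 + 2^15 + 2^16 + 2^18 + 2^19
= 16 + 128 + 256 + 512 + 32768 + 65536 + 262144 + 524288
= 885648



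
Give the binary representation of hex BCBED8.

Convert each hex digit to 4 bits:
  B = 1011
  C = 1100
  B = 1011
  E = 1110
  D = 1101
  8 = 1000
Concatenate: 101111001011111011011000



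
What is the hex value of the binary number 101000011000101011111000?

Group into 4-bit nibbles from right:
  1010 = A
  0001 = 1
  1000 = 8
  1010 = A
  1111 = F
  1000 = 8
Result: A18AF8



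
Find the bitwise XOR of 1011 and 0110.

XOR: 1 when bits differ
  1011
^ 0110
------
  1101
Decimal: 11 ^ 6 = 13



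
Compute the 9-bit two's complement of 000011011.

Original: 000011011
Step 1 - Invert all bits: 111100100
Step 2 - Add 1: 111100101
Verification: 000011011 + 111100101 = 1000000000; discarding the end carry (carry out of the top bit) leaves the 9-bit value 000000000, as required for x + (-x)



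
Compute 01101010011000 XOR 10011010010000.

XOR: 1 when bits differ
  01101010011000
^ 10011010010000
----------------
  11110000001000
Decimal: 6808 ^ 9872 = 15368



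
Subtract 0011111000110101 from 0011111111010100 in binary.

Method 1 - Direct subtraction (column by column from the right: bit − bit − borrow-in; if negative, add 2 and borrow 1 from the next column):
borrow: 0000000001111110
        0011111111010100
-       0011111000110101
------------------------
        0000000110011111

Method 2 - Add two's complement:
Two's complement of 0011111000110101: invert → 1100000111001010, add 1 → 1100000111001011
  0011111111010100
+ 1100000111001011
------------------
 10000000110011111  (end carry out of the top bit = 1)
Discarding the end carry: 0000000110011111
Decimal check:
  0011111111010100 = 8192 + 4096 + 2048 + 1024 + 512 + 256 + 128 + 64 + 16 + 4 = 16340
  0011111000110101 = 8192 + 4096 + 2048 + 1024 + 512 + 32 + 16 + 4 + 1 = 15925
  16340 - 15925 = 415, and 0000000110011111 = 256 + 128 + 16 + 8 + 4 + 2 + 1 = 415 ✓



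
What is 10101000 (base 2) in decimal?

Sum of powers of 2 for each 1-bit:
2^3 + 2^5 + 2^7
= 8 + 32 + 128
= 168



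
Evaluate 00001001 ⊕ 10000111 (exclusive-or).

XOR: 1 when bits differ
  00001001
^ 10000111
----------
  10001110
Decimal: 9 ^ 135 = 142



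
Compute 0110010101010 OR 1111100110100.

OR: 1 when either bit is 1
  0110010101010
| 1111100110100
---------------
  1111110111110
Decimal: 3242 | 7988 = 8126



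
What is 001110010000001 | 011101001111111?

OR: 1 when either bit is 1
  001110010000001
| 011101001111111
-----------------
  011111011111111
Decimal: 7297 | 14975 = 16127



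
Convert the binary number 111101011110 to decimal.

Sum of powers of 2 for each 1-bit:
2^1 + 2^2 + 2^3 + 2^4 + 2^6 + 2^8 + 2^9 + 2^10 + 2^11
= 2 + 4 + 8 + 16 + 64 + 256 + 512 + 1024 + 2048
= 3934



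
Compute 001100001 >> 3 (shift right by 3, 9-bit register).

Original: 001100001 (decimal 97)
Shift right by 3 positions
Drop the 3 low bits; fill with zeros on the left
Result: 000001100 (decimal 12)
Equivalent: 97 >> 3 = 97 ÷ 2^3 = 12



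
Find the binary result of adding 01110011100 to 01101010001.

Add column by column from the right: bit + bit + carry-in; write the sum mod 2, carry 1 when the sum is 2 or 3.
carry:  11000100000
        01110011100
+       01101010001
-------------------
       011011101101
(the carry out of the leftmost column, 0, becomes the leading bit)
Decimal check:
  01110011100 = 512 + 256 + 128 + 16 + 8 + 4 = 924
  01101010001 = 512 + 256 + 64 + 16 + 1 = 849
  924 + 849 = 1773, and 011011101101 = 1024 + 512 + 128 + 64 + 32 + 8 + 4 + 1 = 1773 ✓



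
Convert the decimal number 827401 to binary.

Using repeated division by 2:
827401 ÷ 2 = 413700 remainder 1
413700 ÷ 2 = 206850 remainder 0
206850 ÷ 2 = 103425 remainder 0
103425 ÷ 2 = 51712 remainder 1
51712 ÷ 2 = 25856 remainder 0
25856 ÷ 2 = 12928 remainder 0
12928 ÷ 2 = 6464 remainder 0
6464 ÷ 2 = 3232 remainder 0
3232 ÷ 2 = 1616 remainder 0
1616 ÷ 2 = 808 remainder 0
808 ÷ 2 = 404 remainder 0
404 ÷ 2 = 202 remainder 0
202 ÷ 2 = 101 remainder 0
101 ÷ 2 = 50 remainder 1
50 ÷ 2 = 25 remainder 0
25 ÷ 2 = 12 remainder 1
12 ÷ 2 = 6 remainder 0
6 ÷ 2 = 3 remainder 0
3 ÷ 2 = 1 remainder 1
1 ÷ 2 = 0 remainder 1
Reading remainders bottom to top: 11001010000000001001



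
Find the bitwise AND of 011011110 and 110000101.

AND: 1 only when both bits are 1
  011011110
& 110000101
-----------
  010000100
Decimal: 222 & 389 = 132



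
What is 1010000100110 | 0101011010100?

OR: 1 when either bit is 1
  1010000100110
| 0101011010100
---------------
  1111011110110
Decimal: 5158 | 2772 = 7926



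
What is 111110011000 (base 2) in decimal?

Sum of powers of 2 for each 1-bit:
2^3 + 2^4 + 2^7 + 2^8 + 2^9 + 2^10 + 2^11
= 8 + 16 + 128 + 256 + 512 + 1024 + 2048
= 3992



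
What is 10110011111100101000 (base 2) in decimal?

Sum of powers of 2 for each 1-bit:
2^3 + 2^5 + 2^8 + 2^9 + 2^10 + 2^11 + 2^12 + 2^13 + 2^16 + 2^17 + 2^19
= 8 + 32 + 256 + 512 + 1024 + 2048 + 4096 + 8192 + 65536 + 131072 + 524288
= 737064



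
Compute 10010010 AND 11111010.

AND: 1 only when both bits are 1
  10010010
& 11111010
----------
  10010010
Decimal: 146 & 250 = 146



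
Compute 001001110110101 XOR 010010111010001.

XOR: 1 when bits differ
  001001110110101
^ 010010111010001
-----------------
  011011001100100
Decimal: 5045 ^ 9681 = 13924



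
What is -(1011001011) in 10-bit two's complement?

Original (sign bit 1, negative): 1011001011
Step 1 - Invert all bits: 0100110100
Step 2 - Add 1: 0100110101
Verification: 1011001011 + 0100110101 = 10000000000; discarding the end carry (carry out of the top bit) leaves the 10-bit value 0000000000, as required for x + (-x)



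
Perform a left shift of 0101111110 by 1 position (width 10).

Original: 0101111110 (decimal 382)
Shift left by 1 position
Append 1 zero on the right
Result: 1011111100 (decimal 764)
Equivalent: 382 << 1 = 382 × 2^1 = 764



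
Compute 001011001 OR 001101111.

OR: 1 when either bit is 1
  001011001
| 001101111
-----------
  001111111
Decimal: 89 | 111 = 127



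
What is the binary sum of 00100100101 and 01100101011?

Add column by column from the right: bit + bit + carry-in; write the sum mod 2, carry 1 when the sum is 2 or 3.
carry:  11001011110
        00100100101
+       01100101011
-------------------
       010001010000
(the carry out of the leftmost column, 0, becomes the leading bit)
Decimal check:
  00100100101 = 256 + 32 + 4 + 1 = 293
  01100101011 = 512 + 256 + 32 + 8 + 2 + 1 = 811
  293 + 811 = 1104, and 010001010000 = 1024 + 64 + 16 = 1104 ✓



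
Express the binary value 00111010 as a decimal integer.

Sum of powers of 2 for each 1-bit:
2^1 + 2^3 + 2^4 + 2^5
= 2 + 8 + 16 + 32
= 58



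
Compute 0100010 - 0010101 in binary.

Method 1 - Direct subtraction (column by column from the right: bit − bit − borrow-in; if negative, add 2 and borrow 1 from the next column):
borrow: 0111010
        0100010
-       0010101
---------------
        0001101

Method 2 - Add two's complement:
Two's complement of 0010101: invert → 1101010, add 1 → 1101011
  0100010
+ 1101011
---------
 10001101  (end carry out of the top bit = 1)
Discarding the end carry: 0001101
Decimal check:
  0100010 = 32 + 2 = 34
  0010101 = 16 + 4 + 1 = 21
  34 - 21 = 13, and 0001101 = 8 + 4 + 1 = 13 ✓



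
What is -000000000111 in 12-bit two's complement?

Original: 000000000111
Step 1 - Invert all bits: 111111111000
Step 2 - Add 1: 111111111001
Verification: 000000000111 + 111111111001 = 1000000000000; discarding the end carry (carry out of the top bit) leaves the 12-bit value 000000000000, as required for x + (-x)



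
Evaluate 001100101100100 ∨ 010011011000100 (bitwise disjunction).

OR: 1 when either bit is 1
  001100101100100
| 010011011000100
-----------------
  011111111100100
Decimal: 6500 | 9924 = 16356



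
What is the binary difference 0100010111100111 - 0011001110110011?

Method 1 - Direct subtraction (column by column from the right: bit − bit − borrow-in; if negative, add 2 and borrow 1 from the next column):
borrow: 0110010001100000
        0100010111100111
-       0011001110110011
------------------------
        0001001000110100

Method 2 - Add two's complement:
Two's complement of 0011001110110011: invert → 1100110001001100, add 1 → 1100110001001101
  0100010111100111
+ 1100110001001101
------------------
 10001001000110100  (end carry out of the top bit = 1)
Discarding the end carry: 0001001000110100
Decimal check:
  0100010111100111 = 16384 + 1024 + 256 + 128 + 64 + 32 + 4 + 2 + 1 = 17895
  0011001110110011 = 8192 + 4096 + 512 + 256 + 128 + 32 + 16 + 2 + 1 = 13235
  17895 - 13235 = 4660, and 0001001000110100 = 4096 + 512 + 32 + 16 + 4 = 4660 ✓



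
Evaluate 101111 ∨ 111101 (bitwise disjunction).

OR: 1 when either bit is 1
  101111
| 111101
--------
  111111
Decimal: 47 | 61 = 63



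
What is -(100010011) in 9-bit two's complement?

Original (sign bit 1, negative): 100010011
Step 1 - Invert all bits: 011101100
Step 2 - Add 1: 011101101
Verification: 100010011 + 011101101 = 1000000000; discarding the end carry (carry out of the top bit) leaves the 9-bit value 000000000, as required for x + (-x)



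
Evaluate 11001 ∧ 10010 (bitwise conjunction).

AND: 1 only when both bits are 1
  11001
& 10010
-------
  10000
Decimal: 25 & 18 = 16



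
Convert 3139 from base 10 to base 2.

Using repeated division by 2:
3139 ÷ 2 = 1569 remainder 1
1569 ÷ 2 = 784 remainder 1
784 ÷ 2 = 392 remainder 0
392 ÷ 2 = 196 remainder 0
196 ÷ 2 = 98 remainder 0
98 ÷ 2 = 49 remainder 0
49 ÷ 2 = 24 remainder 1
24 ÷ 2 = 12 remainder 0
12 ÷ 2 = 6 remainder 0
6 ÷ 2 = 3 remainder 0
3 ÷ 2 = 1 remainder 1
1 ÷ 2 = 0 remainder 1
Reading remainders bottom to top: 110001000011



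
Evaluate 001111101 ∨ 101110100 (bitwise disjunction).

OR: 1 when either bit is 1
  001111101
| 101110100
-----------
  101111101
Decimal: 125 | 372 = 381



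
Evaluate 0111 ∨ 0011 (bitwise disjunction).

OR: 1 when either bit is 1
  0111
| 0011
------
  0111
Decimal: 7 | 3 = 7



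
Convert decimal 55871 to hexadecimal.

Using repeated division by 16 (digits 10–15 are A–F):
55871 ÷ 16 = 3491 remainder 15 (F)
3491 ÷ 16 = 218 remainder 3
218 ÷ 16 = 13 remainder 10 (A)
13 ÷ 16 = 0 remainder 13 (D)
Reading remainders bottom to top: DA3F



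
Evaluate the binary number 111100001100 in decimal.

Sum of powers of 2 for each 1-bit:
2^2 + 2^3 + 2^8 + 2^9 + 2^10 + 2^11
= 4 + 8 + 256 + 512 + 1024 + 2048
= 3852



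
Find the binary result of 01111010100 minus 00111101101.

Method 1 - Direct subtraction (column by column from the right: bit − bit − borrow-in; if negative, add 2 and borrow 1 from the next column):
borrow: 01111011110
        01111010100
-       00111101101
-------------------
        00111100111

Method 2 - Add two's complement:
Two's complement of 00111101101: invert → 11000010010, add 1 → 11000010011
  01111010100
+ 11000010011
-------------
 100111100111  (end carry out of the top bit = 1)
Discarding the end carry: 00111100111
Decimal check:
  01111010100 = 512 + 256 + 128 + 64 + 16 + 4 = 980
  00111101101 = 256 + 128 + 64 + 32 + 8 + 4 + 1 = 493
  980 - 493 = 487, and 00111100111 = 256 + 128 + 64 + 32 + 4 + 2 + 1 = 487 ✓



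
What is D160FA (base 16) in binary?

Convert each hex digit to 4 bits:
  D = 1101
  1 = 0001
  6 = 0110
  0 = 0000
  F = 1111
  A = 1010
Concatenate: 110100010110000011111010



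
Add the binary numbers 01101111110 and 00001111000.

Add column by column from the right: bit + bit + carry-in; write the sum mod 2, carry 1 when the sum is 2 or 3.
carry:  00011110000
        01101111110
+       00001111000
-------------------
       001111110110
(the carry out of the leftmost column, 0, becomes the leading bit)
Decimal check:
  01101111110 = 512 + 256 + 64 + 32 + 16 + 8 + 4 + 2 = 894
  00001111000 = 64 + 32 + 16 + 8 = 120
  894 + 120 = 1014, and 001111110110 = 512 + 256 + 128 + 64 + 32 + 16 + 4 + 2 = 1014 ✓



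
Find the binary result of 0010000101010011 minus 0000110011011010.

Method 1 - Direct subtraction (column by column from the right: bit − bit − borrow-in; if negative, add 2 and borrow 1 from the next column):
borrow: 0011100111110000
        0010000101010011
-       0000110011011010
------------------------
        0001010001111001

Method 2 - Add two's complement:
Two's complement of 0000110011011010: invert → 1111001100100101, add 1 → 1111001100100110
  0010000101010011
+ 1111001100100110
------------------
 10001010001111001  (end carry out of the top bit = 1)
Discarding the end carry: 0001010001111001
Decimal check:
  0010000101010011 = 8192 + 256 + 64 + 16 + 2 + 1 = 8531
  0000110011011010 = 2048 + 1024 + 128 + 64 + 16 + 8 + 2 = 3290
  8531 - 3290 = 5241, and 0001010001111001 = 4096 + 1024 + 64 + 32 + 16 + 8 + 1 = 5241 ✓



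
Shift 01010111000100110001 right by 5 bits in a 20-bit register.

Original: 01010111000100110001 (decimal 356657)
Shift right by 5 positions
Drop the 5 low bits; fill with zeros on the left
Result: 00000010101110001001 (decimal 11145)
Equivalent: 356657 >> 5 = 356657 ÷ 2^5 = 11145



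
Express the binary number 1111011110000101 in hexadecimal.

Group into 4-bit nibbles from right:
  1111 = F
  0111 = 7
  1000 = 8
  0101 = 5
Result: F785



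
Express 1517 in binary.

Using repeated division by 2:
1517 ÷ 2 = 758 remainder 1
758 ÷ 2 = 379 remainder 0
379 ÷ 2 = 189 remainder 1
189 ÷ 2 = 94 remainder 1
94 ÷ 2 = 47 remainder 0
47 ÷ 2 = 23 remainder 1
23 ÷ 2 = 11 remainder 1
11 ÷ 2 = 5 remainder 1
5 ÷ 2 = 2 remainder 1
2 ÷ 2 = 1 remainder 0
1 ÷ 2 = 0 remainder 1
Reading remainders bottom to top: 10111101101



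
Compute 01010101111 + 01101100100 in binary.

Add column by column from the right: bit + bit + carry-in; write the sum mod 2, carry 1 when the sum is 2 or 3.
carry:  11111011000
        01010101111
+       01101100100
-------------------
       011000010011
(the carry out of the leftmost column, 0, becomes the leading bit)
Decimal check:
  01010101111 = 512 + 128 + 32 + 8 + 4 + 2 + 1 = 687
  01101100100 = 512 + 256 + 64 + 32 + 4 = 868
  687 + 868 = 1555, and 011000010011 = 1024 + 512 + 16 + 2 + 1 = 1555 ✓



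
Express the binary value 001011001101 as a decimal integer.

Sum of powers of 2 for each 1-bit:
2^0 + 2^2 + 2^3 + 2^6 + 2^7 + 2^9
= 1 + 4 + 8 + 64 + 128 + 512
= 717



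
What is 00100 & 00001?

AND: 1 only when both bits are 1
  00100
& 00001
-------
  00000
Decimal: 4 & 1 = 0



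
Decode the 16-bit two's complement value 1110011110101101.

Binary: 1110011110101101
Sign bit: 1 (negative)
Invert: 0001100001010010
Add 1:  0001100001010011
Magnitude: 0001100001010011 = 4096 + 2048 + 64 + 16 + 2 + 1 = 6227
Value: -6227



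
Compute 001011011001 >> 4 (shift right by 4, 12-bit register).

Original: 001011011001 (decimal 729)
Shift right by 4 positions
Drop the 4 low bits; fill with zeros on the left
Result: 000000101101 (decimal 45)
Equivalent: 729 >> 4 = 729 ÷ 2^4 = 45



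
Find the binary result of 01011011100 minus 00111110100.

Method 1 - Direct subtraction (column by column from the right: bit − bit − borrow-in; if negative, add 2 and borrow 1 from the next column):
borrow: 01111000000
        01011011100
-       00111110100
-------------------
        00011101000

Method 2 - Add two's complement:
Two's complement of 00111110100: invert → 11000001011, add 1 → 11000001100
  01011011100
+ 11000001100
-------------
 100011101000  (end carry out of the top bit = 1)
Discarding the end carry: 00011101000
Decimal check:
  01011011100 = 512 + 128 + 64 + 16 + 8 + 4 = 732
  00111110100 = 256 + 128 + 64 + 32 + 16 + 4 = 500
  732 - 500 = 232, and 00011101000 = 128 + 64 + 32 + 8 = 232 ✓



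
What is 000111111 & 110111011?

AND: 1 only when both bits are 1
  000111111
& 110111011
-----------
  000111011
Decimal: 63 & 443 = 59



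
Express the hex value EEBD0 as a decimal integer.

Expand by place value (powers of 16):
Digit values: E = 14, B = 11, D = 13
EEBD0 = 14 × 16^4 + 14 × 16^3 + 11 × 16^2 + 13 × 16^1 + 0 × 16^0
= 14 × 65536 + 14 × 4096 + 11 × 256 + 13 × 16 + 0 × 1
= 917504 + 57344 + 2816 + 208 + 0
= 977872



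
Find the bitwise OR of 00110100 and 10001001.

OR: 1 when either bit is 1
  00110100
| 10001001
----------
  10111101
Decimal: 52 | 137 = 189



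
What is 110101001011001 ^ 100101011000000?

XOR: 1 when bits differ
  110101001011001
^ 100101011000000
-----------------
  010000010011001
Decimal: 27225 ^ 19136 = 8345



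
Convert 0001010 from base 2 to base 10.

Sum of powers of 2 for each 1-bit:
2^1 + 2^3
= 2 + 8
= 10



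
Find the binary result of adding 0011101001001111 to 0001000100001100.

Add column by column from the right: bit + bit + carry-in; write the sum mod 2, carry 1 when the sum is 2 or 3.
carry:  0110000000011000
        0011101001001111
+       0001000100001100
------------------------
       00100101101011011
(the carry out of the leftmost column, 0, becomes the leading bit)
Decimal check:
  0011101001001111 = 8192 + 4096 + 2048 + 512 + 64 + 8 + 4 + 2 + 1 = 14927
  0001000100001100 = 4096 + 256 + 8 + 4 = 4364
  14927 + 4364 = 19291, and 00100101101011011 = 16384 + 2048 + 512 + 256 + 64 + 16 + 8 + 2 + 1 = 19291 ✓



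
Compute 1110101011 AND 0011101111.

AND: 1 only when both bits are 1
  1110101011
& 0011101111
------------
  0010101011
Decimal: 939 & 239 = 171



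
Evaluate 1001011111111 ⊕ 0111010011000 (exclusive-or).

XOR: 1 when bits differ
  1001011111111
^ 0111010011000
---------------
  1110001100111
Decimal: 4863 ^ 3736 = 7271



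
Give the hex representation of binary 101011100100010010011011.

Group into 4-bit nibbles from right:
  1010 = A
  1110 = E
  0100 = 4
  0100 = 4
  1001 = 9
  1011 = B
Result: AE449B



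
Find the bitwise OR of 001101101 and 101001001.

OR: 1 when either bit is 1
  001101101
| 101001001
-----------
  101101101
Decimal: 109 | 329 = 365



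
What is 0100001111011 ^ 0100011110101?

XOR: 1 when bits differ
  0100001111011
^ 0100011110101
---------------
  0000010001110
Decimal: 2171 ^ 2293 = 142



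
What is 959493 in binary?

Using repeated division by 2:
959493 ÷ 2 = 479746 remainder 1
479746 ÷ 2 = 239873 remainder 0
239873 ÷ 2 = 119936 remainder 1
119936 ÷ 2 = 59968 remainder 0
59968 ÷ 2 = 29984 remainder 0
29984 ÷ 2 = 14992 remainder 0
14992 ÷ 2 = 7496 remainder 0
7496 ÷ 2 = 3748 remainder 0
3748 ÷ 2 = 1874 remainder 0
1874 ÷ 2 = 937 remainder 0
937 ÷ 2 = 468 remainder 1
468 ÷ 2 = 234 remainder 0
234 ÷ 2 = 117 remainder 0
117 ÷ 2 = 58 remainder 1
58 ÷ 2 = 29 remainder 0
29 ÷ 2 = 14 remainder 1
14 ÷ 2 = 7 remainder 0
7 ÷ 2 = 3 remainder 1
3 ÷ 2 = 1 remainder 1
1 ÷ 2 = 0 remainder 1
Reading remainders bottom to top: 11101010010000000101



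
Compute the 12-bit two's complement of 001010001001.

Original: 001010001001
Step 1 - Invert all bits: 110101110110
Step 2 - Add 1: 110101110111
Verification: 001010001001 + 110101110111 = 1000000000000; discarding the end carry (carry out of the top bit) leaves the 12-bit value 000000000000, as required for x + (-x)



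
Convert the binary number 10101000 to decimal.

Sum of powers of 2 for each 1-bit:
2^3 + 2^5 + 2^7
= 8 + 32 + 128
= 168



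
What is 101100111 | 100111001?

OR: 1 when either bit is 1
  101100111
| 100111001
-----------
  101111111
Decimal: 359 | 313 = 383



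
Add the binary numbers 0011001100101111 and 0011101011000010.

Add column by column from the right: bit + bit + carry-in; write the sum mod 2, carry 1 when the sum is 2 or 3.
carry:  0110010000011100
        0011001100101111
+       0011101011000010
------------------------
       00110110111110001
(the carry out of the leftmost column, 0, becomes the leading bit)
Decimal check:
  0011001100101111 = 8192 + 4096 + 512 + 256 + 32 + 8 + 4 + 2 + 1 = 13103
  0011101011000010 = 8192 + 4096 + 2048 + 512 + 128 + 64 + 2 = 15042
  13103 + 15042 = 28145, and 00110110111110001 = 16384 + 8192 + 2048 + 1024 + 256 + 128 + 64 + 32 + 16 + 1 = 28145 ✓



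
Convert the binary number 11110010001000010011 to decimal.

Sum of powers of 2 for each 1-bit:
2^0 + 2^1 + 2^4 + 2^9 + 2^13 + 2^16 + 2^17 + 2^18 + 2^19
= 1 + 2 + 16 + 512 + 8192 + 65536 + 131072 + 262144 + 524288
= 991763



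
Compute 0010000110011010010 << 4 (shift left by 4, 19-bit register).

Original: 0010000110011010010 (decimal 68818)
Shift left by 4 positions
Append 4 zeros on the right and drop the 4 high bits that overflow the 19-bit width
Result: 0001100110100100000 (decimal 52512)
Equivalent: 68818 << 4 = 68818 × 2^4 = 1101088, truncated to 19 bits = 52512



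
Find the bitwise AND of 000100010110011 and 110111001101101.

AND: 1 only when both bits are 1
  000100010110011
& 110111001101101
-----------------
  000100000100001
Decimal: 2227 & 28269 = 2081



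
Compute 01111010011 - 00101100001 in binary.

Method 1 - Direct subtraction (column by column from the right: bit − bit − borrow-in; if negative, add 2 and borrow 1 from the next column):
borrow: 00011000000
        01111010011
-       00101100001
-------------------
        01001110010

Method 2 - Add two's complement:
Two's complement of 00101100001: invert → 11010011110, add 1 → 11010011111
  01111010011
+ 11010011111
-------------
 101001110010  (end carry out of the top bit = 1)
Discarding the end carry: 01001110010
Decimal check:
  01111010011 = 512 + 256 + 128 + 64 + 16 + 2 + 1 = 979
  00101100001 = 256 + 64 + 32 + 1 = 353
  979 - 353 = 626, and 01001110010 = 512 + 64 + 32 + 16 + 2 = 626 ✓



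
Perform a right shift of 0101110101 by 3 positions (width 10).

Original: 0101110101 (decimal 373)
Shift right by 3 positions
Drop the 3 low bits; fill with zeros on the left
Result: 0000101110 (decimal 46)
Equivalent: 373 >> 3 = 373 ÷ 2^3 = 46



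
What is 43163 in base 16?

Using repeated division by 16 (digits 10–15 are A–F):
43163 ÷ 16 = 2697 remainder 11 (B)
2697 ÷ 16 = 168 remainder 9
168 ÷ 16 = 10 remainder 8
10 ÷ 16 = 0 remainder 10 (A)
Reading remainders bottom to top: A89B



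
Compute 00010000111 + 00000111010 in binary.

Add column by column from the right: bit + bit + carry-in; write the sum mod 2, carry 1 when the sum is 2 or 3.
carry:  00001111100
        00010000111
+       00000111010
-------------------
       000011000001
(the carry out of the leftmost column, 0, becomes the leading bit)
Decimal check:
  00010000111 = 128 + 4 + 2 + 1 = 135
  00000111010 = 32 + 16 + 8 + 2 = 58
  135 + 58 = 193, and 000011000001 = 128 + 64 + 1 = 193 ✓



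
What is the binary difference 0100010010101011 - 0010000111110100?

Method 1 - Direct subtraction (column by column from the right: bit − bit − borrow-in; if negative, add 2 and borrow 1 from the next column):
borrow: 0100011111101000
        0100010010101011
-       0010000111110100
------------------------
        0010001010110111

Method 2 - Add two's complement:
Two's complement of 0010000111110100: invert → 1101111000001011, add 1 → 1101111000001100
  0100010010101011
+ 1101111000001100
------------------
 10010001010110111  (end carry out of the top bit = 1)
Discarding the end carry: 0010001010110111
Decimal check:
  0100010010101011 = 16384 + 1024 + 128 + 32 + 8 + 2 + 1 = 17579
  0010000111110100 = 8192 + 256 + 128 + 64 + 32 + 16 + 4 = 8692
  17579 - 8692 = 8887, and 0010001010110111 = 8192 + 512 + 128 + 32 + 16 + 4 + 2 + 1 = 8887 ✓



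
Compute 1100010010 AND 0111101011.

AND: 1 only when both bits are 1
  1100010010
& 0111101011
------------
  0100000010
Decimal: 786 & 491 = 258



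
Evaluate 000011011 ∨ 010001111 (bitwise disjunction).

OR: 1 when either bit is 1
  000011011
| 010001111
-----------
  010011111
Decimal: 27 | 143 = 159



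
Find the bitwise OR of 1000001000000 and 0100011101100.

OR: 1 when either bit is 1
  1000001000000
| 0100011101100
---------------
  1100011101100
Decimal: 4160 | 2284 = 6380



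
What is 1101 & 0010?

AND: 1 only when both bits are 1
  1101
& 0010
------
  0000
Decimal: 13 & 2 = 0



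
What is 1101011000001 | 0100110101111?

OR: 1 when either bit is 1
  1101011000001
| 0100110101111
---------------
  1101111101111
Decimal: 6849 | 2479 = 7151



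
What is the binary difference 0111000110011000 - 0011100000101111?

Method 1 - Direct subtraction (column by column from the right: bit − bit − borrow-in; if negative, add 2 and borrow 1 from the next column):
borrow: 0111000011011110
        0111000110011000
-       0011100000101111
------------------------
        0011100101101001

Method 2 - Add two's complement:
Two's complement of 0011100000101111: invert → 1100011111010000, add 1 → 1100011111010001
  0111000110011000
+ 1100011111010001
------------------
 10011100101101001  (end carry out of the top bit = 1)
Discarding the end carry: 0011100101101001
Decimal check:
  0111000110011000 = 16384 + 8192 + 4096 + 256 + 128 + 16 + 8 = 29080
  0011100000101111 = 8192 + 4096 + 2048 + 32 + 8 + 4 + 2 + 1 = 14383
  29080 - 14383 = 14697, and 0011100101101001 = 8192 + 4096 + 2048 + 256 + 64 + 32 + 8 + 1 = 14697 ✓



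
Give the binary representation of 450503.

Using repeated division by 2:
450503 ÷ 2 = 225251 remainder 1
225251 ÷ 2 = 112625 remainder 1
112625 ÷ 2 = 56312 remainder 1
56312 ÷ 2 = 28156 remainder 0
28156 ÷ 2 = 14078 remainder 0
14078 ÷ 2 = 7039 remainder 0
7039 ÷ 2 = 3519 remainder 1
3519 ÷ 2 = 1759 remainder 1
1759 ÷ 2 = 879 remainder 1
879 ÷ 2 = 439 remainder 1
439 ÷ 2 = 219 remainder 1
219 ÷ 2 = 109 remainder 1
109 ÷ 2 = 54 remainder 1
54 ÷ 2 = 27 remainder 0
27 ÷ 2 = 13 remainder 1
13 ÷ 2 = 6 remainder 1
6 ÷ 2 = 3 remainder 0
3 ÷ 2 = 1 remainder 1
1 ÷ 2 = 0 remainder 1
Reading remainders bottom to top: 1101101111111000111



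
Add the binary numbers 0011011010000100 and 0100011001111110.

Add column by column from the right: bit + bit + carry-in; write the sum mod 2, carry 1 when the sum is 2 or 3.
carry:  0000110111111000
        0011011010000100
+       0100011001111110
------------------------
       00111110100000010
(the carry out of the leftmost column, 0, becomes the leading bit)
Decimal check:
  0011011010000100 = 8192 + 4096 + 1024 + 512 + 128 + 4 = 13956
  0100011001111110 = 16384 + 1024 + 512 + 64 + 32 + 16 + 8 + 4 + 2 = 18046
  13956 + 18046 = 32002, and 00111110100000010 = 16384 + 8192 + 4096 + 2048 + 1024 + 256 + 2 = 32002 ✓



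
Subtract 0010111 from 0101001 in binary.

Method 1 - Direct subtraction (column by column from the right: bit − bit − borrow-in; if negative, add 2 and borrow 1 from the next column):
borrow: 0101100
        0101001
-       0010111
---------------
        0010010

Method 2 - Add two's complement:
Two's complement of 0010111: invert → 1101000, add 1 → 1101001
  0101001
+ 1101001
---------
 10010010  (end carry out of the top bit = 1)
Discarding the end carry: 0010010
Decimal check:
  0101001 = 32 + 8 + 1 = 41
  0010111 = 16 + 4 + 2 + 1 = 23
  41 - 23 = 18, and 0010010 = 16 + 2 = 18 ✓



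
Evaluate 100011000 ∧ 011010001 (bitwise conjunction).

AND: 1 only when both bits are 1
  100011000
& 011010001
-----------
  000010000
Decimal: 280 & 209 = 16



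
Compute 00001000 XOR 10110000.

XOR: 1 when bits differ
  00001000
^ 10110000
----------
  10111000
Decimal: 8 ^ 176 = 184



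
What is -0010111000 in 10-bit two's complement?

Original: 0010111000
Step 1 - Invert all bits: 1101000111
Step 2 - Add 1: 1101001000
Verification: 0010111000 + 1101001000 = 10000000000; discarding the end carry (carry out of the top bit) leaves the 10-bit value 0000000000, as required for x + (-x)



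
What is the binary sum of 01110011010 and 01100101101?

Add column by column from the right: bit + bit + carry-in; write the sum mod 2, carry 1 when the sum is 2 or 3.
carry:  11001110000
        01110011010
+       01100101101
-------------------
       011011000111
(the carry out of the leftmost column, 0, becomes the leading bit)
Decimal check:
  01110011010 = 512 + 256 + 128 + 16 + 8 + 2 = 922
  01100101101 = 512 + 256 + 32 + 8 + 4 + 1 = 813
  922 + 813 = 1735, and 011011000111 = 1024 + 512 + 128 + 64 + 4 + 2 + 1 = 1735 ✓



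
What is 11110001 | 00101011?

OR: 1 when either bit is 1
  11110001
| 00101011
----------
  11111011
Decimal: 241 | 43 = 251



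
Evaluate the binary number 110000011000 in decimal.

Sum of powers of 2 for each 1-bit:
2^3 + 2^4 + 2^10 + 2^11
= 8 + 16 + 1024 + 2048
= 3096



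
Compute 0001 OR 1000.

OR: 1 when either bit is 1
  0001
| 1000
------
  1001
Decimal: 1 | 8 = 9



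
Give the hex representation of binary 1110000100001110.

Group into 4-bit nibbles from right:
  1110 = E
  0001 = 1
  0000 = 0
  1110 = E
Result: E10E



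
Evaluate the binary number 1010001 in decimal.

Sum of powers of 2 for each 1-bit:
2^0 + 2^4 + 2^6
= 1 + 16 + 64
= 81



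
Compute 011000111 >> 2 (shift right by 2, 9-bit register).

Original: 011000111 (decimal 199)
Shift right by 2 positions
Drop the 2 low bits; fill with zeros on the left
Result: 000110001 (decimal 49)
Equivalent: 199 >> 2 = 199 ÷ 2^2 = 49



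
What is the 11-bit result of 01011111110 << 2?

Original: 01011111110 (decimal 766)
Shift left by 2 positions
Append 2 zeros on the right and drop the 2 high bits that overflow the 11-bit width
Result: 01111111000 (decimal 1016)
Equivalent: 766 << 2 = 766 × 2^2 = 3064, truncated to 11 bits = 1016



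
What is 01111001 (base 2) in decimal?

Sum of powers of 2 for each 1-bit:
2^0 + 2^3 + 2^4 + 2^5 + 2^6
= 1 + 8 + 16 + 32 + 64
= 121



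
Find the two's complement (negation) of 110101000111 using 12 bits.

Original (sign bit 1, negative): 110101000111
Step 1 - Invert all bits: 001010111000
Step 2 - Add 1: 001010111001
Verification: 110101000111 + 001010111001 = 1000000000000; discarding the end carry (carry out of the top bit) leaves the 12-bit value 000000000000, as required for x + (-x)



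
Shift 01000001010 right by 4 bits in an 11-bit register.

Original: 01000001010 (decimal 522)
Shift right by 4 positions
Drop the 4 low bits; fill with zeros on the left
Result: 00000100000 (decimal 32)
Equivalent: 522 >> 4 = 522 ÷ 2^4 = 32



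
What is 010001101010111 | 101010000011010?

OR: 1 when either bit is 1
  010001101010111
| 101010000011010
-----------------
  111011101011111
Decimal: 9047 | 21530 = 30559



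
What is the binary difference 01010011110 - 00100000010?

Method 1 - Direct subtraction (column by column from the right: bit − bit − borrow-in; if negative, add 2 and borrow 1 from the next column):
borrow: 01000000000
        01010011110
-       00100000010
-------------------
        00110011100

Method 2 - Add two's complement:
Two's complement of 00100000010: invert → 11011111101, add 1 → 11011111110
  01010011110
+ 11011111110
-------------
 100110011100  (end carry out of the top bit = 1)
Discarding the end carry: 00110011100
Decimal check:
  01010011110 = 512 + 128 + 16 + 8 + 4 + 2 = 670
  00100000010 = 256 + 2 = 258
  670 - 258 = 412, and 00110011100 = 256 + 128 + 16 + 8 + 4 = 412 ✓



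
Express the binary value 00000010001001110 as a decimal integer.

Sum of powers of 2 for each 1-bit:
2^1 + 2^2 + 2^3 + 2^6 + 2^10
= 2 + 4 + 8 + 64 + 1024
= 1102



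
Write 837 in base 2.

Using repeated division by 2:
837 ÷ 2 = 418 remainder 1
418 ÷ 2 = 209 remainder 0
209 ÷ 2 = 104 remainder 1
104 ÷ 2 = 52 remainder 0
52 ÷ 2 = 26 remainder 0
26 ÷ 2 = 13 remainder 0
13 ÷ 2 = 6 remainder 1
6 ÷ 2 = 3 remainder 0
3 ÷ 2 = 1 remainder 1
1 ÷ 2 = 0 remainder 1
Reading remainders bottom to top: 1101000101



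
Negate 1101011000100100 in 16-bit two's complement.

Original (sign bit 1, negative): 1101011000100100
Step 1 - Invert all bits: 0010100111011011
Step 2 - Add 1: 0010100111011100
Verification: 1101011000100100 + 0010100111011100 = 10000000000000000; discarding the end carry (carry out of the top bit) leaves the 16-bit value 0000000000000000, as required for x + (-x)



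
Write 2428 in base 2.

Using repeated division by 2:
2428 ÷ 2 = 1214 remainder 0
1214 ÷ 2 = 607 remainder 0
607 ÷ 2 = 303 remainder 1
303 ÷ 2 = 151 remainder 1
151 ÷ 2 = 75 remainder 1
75 ÷ 2 = 37 remainder 1
37 ÷ 2 = 18 remainder 1
18 ÷ 2 = 9 remainder 0
9 ÷ 2 = 4 remainder 1
4 ÷ 2 = 2 remainder 0
2 ÷ 2 = 1 remainder 0
1 ÷ 2 = 0 remainder 1
Reading remainders bottom to top: 100101111100



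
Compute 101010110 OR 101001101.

OR: 1 when either bit is 1
  101010110
| 101001101
-----------
  101011111
Decimal: 342 | 333 = 351



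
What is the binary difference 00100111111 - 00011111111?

Method 1 - Direct subtraction (column by column from the right: bit − bit − borrow-in; if negative, add 2 and borrow 1 from the next column):
borrow: 00110000000
        00100111111
-       00011111111
-------------------
        00001000000

Method 2 - Add two's complement:
Two's complement of 00011111111: invert → 11100000000, add 1 → 11100000001
  00100111111
+ 11100000001
-------------
 100001000000  (end carry out of the top bit = 1)
Discarding the end carry: 00001000000
Decimal check:
  00100111111 = 256 + 32 + 16 + 8 + 4 + 2 + 1 = 319
  00011111111 = 128 + 64 + 32 + 16 + 8 + 4 + 2 + 1 = 255
  319 - 255 = 64, and 00001000000 = 64 ✓



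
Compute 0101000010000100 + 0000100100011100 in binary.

Add column by column from the right: bit + bit + carry-in; write the sum mod 2, carry 1 when the sum is 2 or 3.
carry:  0000000000111000
        0101000010000100
+       0000100100011100
------------------------
       00101100110100000
(the carry out of the leftmost column, 0, becomes the leading bit)
Decimal check:
  0101000010000100 = 16384 + 4096 + 128 + 4 = 20612
  0000100100011100 = 2048 + 256 + 16 + 8 + 4 = 2332
  20612 + 2332 = 22944, and 00101100110100000 = 16384 + 4096 + 2048 + 256 + 128 + 32 = 22944 ✓



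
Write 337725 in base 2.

Using repeated division by 2:
337725 ÷ 2 = 168862 remainder 1
168862 ÷ 2 = 84431 remainder 0
84431 ÷ 2 = 42215 remainder 1
42215 ÷ 2 = 21107 remainder 1
21107 ÷ 2 = 10553 remainder 1
10553 ÷ 2 = 5276 remainder 1
5276 ÷ 2 = 2638 remainder 0
2638 ÷ 2 = 1319 remainder 0
1319 ÷ 2 = 659 remainder 1
659 ÷ 2 = 329 remainder 1
329 ÷ 2 = 164 remainder 1
164 ÷ 2 = 82 remainder 0
82 ÷ 2 = 41 remainder 0
41 ÷ 2 = 20 remainder 1
20 ÷ 2 = 10 remainder 0
10 ÷ 2 = 5 remainder 0
5 ÷ 2 = 2 remainder 1
2 ÷ 2 = 1 remainder 0
1 ÷ 2 = 0 remainder 1
Reading remainders bottom to top: 1010010011100111101



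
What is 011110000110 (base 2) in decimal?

Sum of powers of 2 for each 1-bit:
2^1 + 2^2 + 2^7 + 2^8 + 2^9 + 2^10
= 2 + 4 + 128 + 256 + 512 + 1024
= 1926



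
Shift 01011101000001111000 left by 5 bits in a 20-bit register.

Original: 01011101000001111000 (decimal 381048)
Shift left by 5 positions
Append 5 zeros on the right and drop the 5 high bits that overflow the 20-bit width
Result: 10100000111100000000 (decimal 659200)
Equivalent: 381048 << 5 = 381048 × 2^5 = 12193536, truncated to 20 bits = 659200



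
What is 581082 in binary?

Using repeated division by 2:
581082 ÷ 2 = 290541 remainder 0
290541 ÷ 2 = 145270 remainder 1
145270 ÷ 2 = 72635 remainder 0
72635 ÷ 2 = 36317 remainder 1
36317 ÷ 2 = 18158 remainder 1
18158 ÷ 2 = 9079 remainder 0
9079 ÷ 2 = 4539 remainder 1
4539 ÷ 2 = 2269 remainder 1
2269 ÷ 2 = 1134 remainder 1
1134 ÷ 2 = 567 remainder 0
567 ÷ 2 = 283 remainder 1
283 ÷ 2 = 141 remainder 1
141 ÷ 2 = 70 remainder 1
70 ÷ 2 = 35 remainder 0
35 ÷ 2 = 17 remainder 1
17 ÷ 2 = 8 remainder 1
8 ÷ 2 = 4 remainder 0
4 ÷ 2 = 2 remainder 0
2 ÷ 2 = 1 remainder 0
1 ÷ 2 = 0 remainder 1
Reading remainders bottom to top: 10001101110111011010

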